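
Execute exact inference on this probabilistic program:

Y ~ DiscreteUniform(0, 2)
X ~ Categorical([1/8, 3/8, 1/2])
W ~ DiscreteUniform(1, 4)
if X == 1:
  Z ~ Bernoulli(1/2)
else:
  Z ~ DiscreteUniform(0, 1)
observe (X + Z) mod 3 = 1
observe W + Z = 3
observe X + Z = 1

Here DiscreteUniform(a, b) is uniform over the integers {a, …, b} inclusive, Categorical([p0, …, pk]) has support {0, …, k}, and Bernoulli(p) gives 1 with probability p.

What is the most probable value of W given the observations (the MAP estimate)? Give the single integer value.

argmax_v P(W = v | obs) = 3

Enumerate traces; 6 have nonzero weight after conditioning:
  (Y=0, X=0, W=2, Z=1) weight 1/192
  (Y=0, X=1, W=3, Z=0) weight 1/64
  (Y=1, X=0, W=2, Z=1) weight 1/192
  (Y=1, X=1, W=3, Z=0) weight 1/64
  (Y=2, X=0, W=2, Z=1) weight 1/192
  (Y=2, X=1, W=3, Z=0) weight 1/64
Group by W:
  weight(W=2) = 1/64
  weight(W=3) = 3/64
Total weight = 1/64 + 3/64 = 1/16
P(W=2 | obs) = 1/64 / 1/16 = 1/4
P(W=3 | obs) = 3/64 / 1/16 = 3/4
argmax = 3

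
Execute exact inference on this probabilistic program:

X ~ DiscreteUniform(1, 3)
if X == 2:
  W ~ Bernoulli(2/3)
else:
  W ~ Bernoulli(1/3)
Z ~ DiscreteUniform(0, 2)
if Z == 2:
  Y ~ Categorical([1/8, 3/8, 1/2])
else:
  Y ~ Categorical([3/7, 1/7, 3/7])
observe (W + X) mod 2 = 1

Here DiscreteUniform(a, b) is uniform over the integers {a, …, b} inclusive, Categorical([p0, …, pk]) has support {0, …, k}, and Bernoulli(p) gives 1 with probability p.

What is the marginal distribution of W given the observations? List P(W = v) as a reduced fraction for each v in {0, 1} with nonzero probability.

Enumerate traces; 27 have nonzero weight after conditioning:
  (X=1, W=0, Z=0, Y=0) weight 2/63
  (X=1, W=0, Z=0, Y=1) weight 2/189
  (X=1, W=0, Z=0, Y=2) weight 2/63
  (X=1, W=0, Z=1, Y=0) weight 2/63
  (X=1, W=0, Z=1, Y=1) weight 2/189
  (X=1, W=0, Z=1, Y=2) weight 2/63
  (X=1, W=0, Z=2, Y=0) weight 1/108
  (X=1, W=0, Z=2, Y=1) weight 1/36
  (X=2, W=1, Z=0, Y=0) weight 2/63
  … 18 more
Group by W:
  weight(W=0) = 4/9
  weight(W=1) = 2/9
Total weight = 4/9 + 2/9 = 2/3
P(W=0 | obs) = 4/9 / 2/3 = 2/3
P(W=1 | obs) = 2/9 / 2/3 = 1/3

P(W=0) = 2/3, P(W=1) = 1/3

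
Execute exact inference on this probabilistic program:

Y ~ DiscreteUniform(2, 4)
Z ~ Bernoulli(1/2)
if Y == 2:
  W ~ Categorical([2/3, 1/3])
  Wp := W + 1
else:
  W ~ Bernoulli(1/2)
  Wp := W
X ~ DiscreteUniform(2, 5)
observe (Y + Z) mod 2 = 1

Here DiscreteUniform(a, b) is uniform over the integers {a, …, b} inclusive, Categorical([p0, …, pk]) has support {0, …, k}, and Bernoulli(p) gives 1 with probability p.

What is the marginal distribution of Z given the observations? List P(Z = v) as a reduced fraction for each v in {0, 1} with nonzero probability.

Enumerate traces; 24 have nonzero weight after conditioning:
  (Y=2, Z=1, W=0, X=2) weight 1/36
  (Y=2, Z=1, W=0, X=3) weight 1/36
  (Y=2, Z=1, W=0, X=4) weight 1/36
  (Y=2, Z=1, W=0, X=5) weight 1/36
  (Y=2, Z=1, W=1, X=2) weight 1/72
  (Y=2, Z=1, W=1, X=3) weight 1/72
  (Y=2, Z=1, W=1, X=4) weight 1/72
  (Y=2, Z=1, W=1, X=5) weight 1/72
  (Y=3, Z=0, W=0, X=2) weight 1/48
  … 15 more
Group by Z:
  weight(Z=0) = 1/6
  weight(Z=1) = 1/3
Total weight = 1/6 + 1/3 = 1/2
P(Z=0 | obs) = 1/6 / 1/2 = 1/3
P(Z=1 | obs) = 1/3 / 1/2 = 2/3

P(Z=0) = 1/3, P(Z=1) = 2/3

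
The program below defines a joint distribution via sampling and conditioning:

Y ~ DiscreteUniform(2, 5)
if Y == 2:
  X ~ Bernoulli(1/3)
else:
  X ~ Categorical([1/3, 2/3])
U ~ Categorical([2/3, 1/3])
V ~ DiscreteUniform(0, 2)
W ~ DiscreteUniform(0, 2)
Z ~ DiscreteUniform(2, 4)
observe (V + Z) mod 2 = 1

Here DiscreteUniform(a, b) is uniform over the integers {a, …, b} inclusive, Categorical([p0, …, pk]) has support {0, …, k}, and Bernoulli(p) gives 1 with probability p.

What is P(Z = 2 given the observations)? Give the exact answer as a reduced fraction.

Enumerate traces; 192 have nonzero weight after conditioning:
  (Y=2, X=0, U=0, V=0, W=0, Z=3) weight 1/243
  (Y=2, X=0, U=0, V=0, W=1, Z=3) weight 1/243
  (Y=2, X=0, U=0, V=0, W=2, Z=3) weight 1/243
  (Y=2, X=0, U=0, V=1, W=0, Z=2) weight 1/243
  (Y=2, X=0, U=0, V=1, W=0, Z=4) weight 1/243
  (Y=2, X=0, U=0, V=1, W=1, Z=2) weight 1/243
  (Y=2, X=0, U=0, V=1, W=1, Z=4) weight 1/243
  (Y=2, X=0, U=0, V=1, W=2, Z=2) weight 1/243
  … 184 more
Group by Z:
  weight(Z=2) = 1/9
  weight(Z=3) = 2/9
  weight(Z=4) = 1/9
Total weight = 1/9 + 2/9 + 1/9 = 4/9
P(Z=2 | obs) = 1/9 / 4/9 = 1/4
P(Z=3 | obs) = 2/9 / 4/9 = 1/2
P(Z=4 | obs) = 1/9 / 4/9 = 1/4

P(Z = 2 | obs) = 1/4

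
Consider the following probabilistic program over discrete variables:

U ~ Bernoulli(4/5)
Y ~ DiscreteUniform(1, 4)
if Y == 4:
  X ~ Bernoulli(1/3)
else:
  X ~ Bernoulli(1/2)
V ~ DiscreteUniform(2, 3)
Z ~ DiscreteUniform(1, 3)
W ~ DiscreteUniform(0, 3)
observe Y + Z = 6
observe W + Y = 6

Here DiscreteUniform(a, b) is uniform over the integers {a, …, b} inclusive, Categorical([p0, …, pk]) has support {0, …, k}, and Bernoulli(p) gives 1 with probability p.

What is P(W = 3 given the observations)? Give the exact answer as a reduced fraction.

Enumerate traces; 16 have nonzero weight after conditioning:
  (U=0, Y=3, X=0, V=2, Z=3, W=3) weight 1/960
  (U=0, Y=3, X=0, V=3, Z=3, W=3) weight 1/960
  (U=0, Y=3, X=1, V=2, Z=3, W=3) weight 1/960
  (U=0, Y=3, X=1, V=3, Z=3, W=3) weight 1/960
  (U=0, Y=4, X=0, V=2, Z=2, W=2) weight 1/720
  (U=0, Y=4, X=0, V=3, Z=2, W=2) weight 1/720
  (U=0, Y=4, X=1, V=2, Z=2, W=2) weight 1/1440
  (U=0, Y=4, X=1, V=3, Z=2, W=2) weight 1/1440
  … 8 more
Group by W:
  weight(W=2) = 1/48
  weight(W=3) = 1/48
Total weight = 1/48 + 1/48 = 1/24
P(W=2 | obs) = 1/48 / 1/24 = 1/2
P(W=3 | obs) = 1/48 / 1/24 = 1/2

P(W = 3 | obs) = 1/2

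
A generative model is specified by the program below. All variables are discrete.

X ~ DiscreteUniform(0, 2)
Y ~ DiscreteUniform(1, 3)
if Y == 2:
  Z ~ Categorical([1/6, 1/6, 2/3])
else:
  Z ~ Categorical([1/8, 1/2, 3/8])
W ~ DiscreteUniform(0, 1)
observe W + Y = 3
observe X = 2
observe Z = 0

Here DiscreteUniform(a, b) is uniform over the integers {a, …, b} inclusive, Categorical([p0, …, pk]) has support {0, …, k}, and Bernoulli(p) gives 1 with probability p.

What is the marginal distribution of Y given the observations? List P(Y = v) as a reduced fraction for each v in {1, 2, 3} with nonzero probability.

P(Y=2) = 4/7, P(Y=3) = 3/7

Enumerate traces; 2 have nonzero weight after conditioning:
  (X=2, Y=2, Z=0, W=1) weight 1/108
  (X=2, Y=3, Z=0, W=0) weight 1/144
Group by Y:
  weight(Y=2) = 1/108
  weight(Y=3) = 1/144
Total weight = 1/108 + 1/144 = 7/432
P(Y=2 | obs) = 1/108 / 7/432 = 4/7
P(Y=3 | obs) = 1/144 / 7/432 = 3/7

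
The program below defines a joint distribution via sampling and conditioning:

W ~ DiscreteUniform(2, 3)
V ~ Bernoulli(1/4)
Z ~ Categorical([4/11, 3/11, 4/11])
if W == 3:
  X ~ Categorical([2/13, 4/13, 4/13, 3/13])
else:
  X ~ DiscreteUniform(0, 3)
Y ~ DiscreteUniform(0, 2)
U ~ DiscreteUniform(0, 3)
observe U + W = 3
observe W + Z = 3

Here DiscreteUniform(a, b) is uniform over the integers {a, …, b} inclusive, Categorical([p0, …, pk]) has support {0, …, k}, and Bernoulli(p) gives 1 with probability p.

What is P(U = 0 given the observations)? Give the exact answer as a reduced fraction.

P(U = 0 | obs) = 4/7

Enumerate traces; 48 have nonzero weight after conditioning:
  (W=2, V=0, Z=1, X=0, Y=0, U=1) weight 3/1408
  (W=2, V=0, Z=1, X=0, Y=1, U=1) weight 3/1408
  (W=2, V=0, Z=1, X=0, Y=2, U=1) weight 3/1408
  (W=2, V=0, Z=1, X=1, Y=0, U=1) weight 3/1408
  (W=2, V=0, Z=1, X=1, Y=1, U=1) weight 3/1408
  (W=2, V=0, Z=1, X=1, Y=2, U=1) weight 3/1408
  (W=2, V=0, Z=1, X=2, Y=0, U=1) weight 3/1408
  (W=2, V=0, Z=1, X=2, Y=1, U=1) weight 3/1408
  (W=3, V=0, Z=0, X=0, Y=0, U=0) weight 1/572
  … 39 more
Group by U:
  weight(U=0) = 1/22
  weight(U=1) = 3/88
Total weight = 1/22 + 3/88 = 7/88
P(U=0 | obs) = 1/22 / 7/88 = 4/7
P(U=1 | obs) = 3/88 / 7/88 = 3/7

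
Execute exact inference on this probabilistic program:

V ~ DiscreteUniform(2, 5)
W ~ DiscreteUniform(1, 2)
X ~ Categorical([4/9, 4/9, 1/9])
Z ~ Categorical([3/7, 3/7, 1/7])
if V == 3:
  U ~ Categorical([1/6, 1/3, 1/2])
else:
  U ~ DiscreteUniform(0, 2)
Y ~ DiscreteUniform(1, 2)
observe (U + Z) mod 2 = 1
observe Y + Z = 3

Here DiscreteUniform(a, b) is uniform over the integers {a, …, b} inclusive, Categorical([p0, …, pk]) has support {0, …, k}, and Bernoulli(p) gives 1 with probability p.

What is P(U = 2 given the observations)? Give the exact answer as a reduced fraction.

P(U = 2 | obs) = 27/56

Enumerate traces; 72 have nonzero weight after conditioning:
  (V=2, W=1, X=0, Z=1, U=0, Y=2) weight 1/252
  (V=2, W=1, X=0, Z=1, U=2, Y=2) weight 1/252
  (V=2, W=1, X=0, Z=2, U=1, Y=1) weight 1/756
  (V=2, W=1, X=1, Z=1, U=0, Y=2) weight 1/252
  (V=2, W=1, X=1, Z=1, U=2, Y=2) weight 1/252
  (V=2, W=1, X=1, Z=2, U=1, Y=1) weight 1/756
  (V=2, W=1, X=2, Z=1, U=0, Y=2) weight 1/1008
  (V=2, W=1, X=2, Z=1, U=2, Y=2) weight 1/1008
  … 64 more
Group by U:
  weight(U=0) = 1/16
  weight(U=1) = 1/42
  weight(U=2) = 9/112
Total weight = 1/16 + 1/42 + 9/112 = 1/6
P(U=0 | obs) = 1/16 / 1/6 = 3/8
P(U=1 | obs) = 1/42 / 1/6 = 1/7
P(U=2 | obs) = 9/112 / 1/6 = 27/56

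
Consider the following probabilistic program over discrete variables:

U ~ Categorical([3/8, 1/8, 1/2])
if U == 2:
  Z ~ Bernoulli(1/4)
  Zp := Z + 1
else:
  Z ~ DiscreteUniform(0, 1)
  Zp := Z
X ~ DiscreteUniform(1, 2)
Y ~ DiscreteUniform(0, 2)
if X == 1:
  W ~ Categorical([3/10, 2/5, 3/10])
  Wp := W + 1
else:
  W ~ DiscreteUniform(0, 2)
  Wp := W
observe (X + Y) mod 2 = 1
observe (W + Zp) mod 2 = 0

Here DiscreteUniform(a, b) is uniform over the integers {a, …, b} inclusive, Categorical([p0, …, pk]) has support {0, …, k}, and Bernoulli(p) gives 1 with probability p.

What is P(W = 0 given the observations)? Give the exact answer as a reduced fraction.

P(W = 0 | obs) = 42/169

Enumerate traces; 27 have nonzero weight after conditioning:
  (U=0, Z=0, X=1, Y=0, W=0) weight 3/320
  (U=0, Z=0, X=1, Y=0, W=2) weight 3/320
  (U=0, Z=0, X=1, Y=2, W=0) weight 3/320
  (U=0, Z=0, X=1, Y=2, W=2) weight 3/320
  (U=0, Z=0, X=2, Y=1, W=0) weight 1/96
  (U=0, Z=0, X=2, Y=1, W=2) weight 1/96
  (U=0, Z=1, X=1, Y=0, W=1) weight 1/80
  (U=0, Z=1, X=1, Y=2, W=1) weight 1/80
  … 19 more
Group by W:
  weight(W=0) = 7/120
  weight(W=1) = 17/144
  weight(W=2) = 7/120
Total weight = 7/120 + 17/144 + 7/120 = 169/720
P(W=0 | obs) = 7/120 / 169/720 = 42/169
P(W=1 | obs) = 17/144 / 169/720 = 85/169
P(W=2 | obs) = 7/120 / 169/720 = 42/169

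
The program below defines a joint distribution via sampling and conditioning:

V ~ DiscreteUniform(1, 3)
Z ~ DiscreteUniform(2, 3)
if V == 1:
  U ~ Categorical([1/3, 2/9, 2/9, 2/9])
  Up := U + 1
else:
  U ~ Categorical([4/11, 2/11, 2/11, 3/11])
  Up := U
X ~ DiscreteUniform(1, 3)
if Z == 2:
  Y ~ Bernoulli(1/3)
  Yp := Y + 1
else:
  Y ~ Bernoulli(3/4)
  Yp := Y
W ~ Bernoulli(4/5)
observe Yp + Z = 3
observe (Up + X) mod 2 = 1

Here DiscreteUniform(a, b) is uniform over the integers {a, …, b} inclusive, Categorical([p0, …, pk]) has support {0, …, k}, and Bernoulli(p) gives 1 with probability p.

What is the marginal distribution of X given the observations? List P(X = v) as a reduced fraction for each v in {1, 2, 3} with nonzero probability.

Enumerate traces; 72 have nonzero weight after conditioning:
  (V=1, Z=2, U=0, X=2, Y=0, W=0) weight 1/405
  (V=1, Z=2, U=0, X=2, Y=0, W=1) weight 4/405
  (V=1, Z=2, U=1, X=1, Y=0, W=0) weight 2/1215
  (V=1, Z=2, U=1, X=1, Y=0, W=1) weight 8/1215
  (V=1, Z=2, U=1, X=3, Y=0, W=0) weight 2/1215
  (V=1, Z=2, U=1, X=3, Y=0, W=1) weight 8/1215
  (V=1, Z=2, U=2, X=2, Y=0, W=0) weight 2/1215
  (V=1, Z=2, U=2, X=2, Y=0, W=1) weight 8/1215
  … 64 more
Group by X:
  weight(X=1) = 19/243
  weight(X=2) = 145/1944
  weight(X=3) = 19/243
Total weight = 19/243 + 145/1944 + 19/243 = 449/1944
P(X=1 | obs) = 19/243 / 449/1944 = 152/449
P(X=2 | obs) = 145/1944 / 449/1944 = 145/449
P(X=3 | obs) = 19/243 / 449/1944 = 152/449

P(X=1) = 152/449, P(X=2) = 145/449, P(X=3) = 152/449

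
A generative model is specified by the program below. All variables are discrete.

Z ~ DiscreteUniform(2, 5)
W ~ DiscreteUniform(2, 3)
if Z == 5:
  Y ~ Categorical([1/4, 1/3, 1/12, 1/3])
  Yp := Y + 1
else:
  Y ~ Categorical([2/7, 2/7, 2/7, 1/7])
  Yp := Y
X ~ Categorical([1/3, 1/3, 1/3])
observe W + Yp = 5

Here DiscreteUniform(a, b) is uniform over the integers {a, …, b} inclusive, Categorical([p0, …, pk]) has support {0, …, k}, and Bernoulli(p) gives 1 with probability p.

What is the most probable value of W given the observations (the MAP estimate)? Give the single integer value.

Enumerate traces; 24 have nonzero weight after conditioning:
  (Z=2, W=2, Y=3, X=0) weight 1/168
  (Z=2, W=2, Y=3, X=1) weight 1/168
  (Z=2, W=2, Y=3, X=2) weight 1/168
  (Z=2, W=3, Y=2, X=0) weight 1/84
  (Z=2, W=3, Y=2, X=1) weight 1/84
  (Z=2, W=3, Y=2, X=2) weight 1/84
  (Z=3, W=2, Y=3, X=0) weight 1/168
  (Z=3, W=2, Y=3, X=1) weight 1/168
  … 16 more
Group by W:
  weight(W=2) = 43/672
  weight(W=3) = 25/168
Total weight = 43/672 + 25/168 = 143/672
P(W=2 | obs) = 43/672 / 143/672 = 43/143
P(W=3 | obs) = 25/168 / 143/672 = 100/143
argmax = 3

argmax_v P(W = v | obs) = 3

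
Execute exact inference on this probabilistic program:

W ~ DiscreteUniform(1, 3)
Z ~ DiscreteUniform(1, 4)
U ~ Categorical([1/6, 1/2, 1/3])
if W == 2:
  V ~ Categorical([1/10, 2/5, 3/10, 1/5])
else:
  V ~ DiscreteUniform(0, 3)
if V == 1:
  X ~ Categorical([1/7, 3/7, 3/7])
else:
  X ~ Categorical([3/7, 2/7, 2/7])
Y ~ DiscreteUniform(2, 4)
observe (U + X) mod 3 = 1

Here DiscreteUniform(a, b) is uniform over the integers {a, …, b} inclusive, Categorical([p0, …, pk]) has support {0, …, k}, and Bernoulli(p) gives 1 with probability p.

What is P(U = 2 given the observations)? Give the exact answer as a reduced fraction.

Enumerate traces; 432 have nonzero weight after conditioning:
  (W=1, Z=1, U=0, V=0, X=1, Y=2) weight 1/3024
  (W=1, Z=1, U=0, V=0, X=1, Y=3) weight 1/3024
  (W=1, Z=1, U=0, V=0, X=1, Y=4) weight 1/3024
  (W=1, Z=1, U=0, V=1, X=1, Y=2) weight 1/2016
  (W=1, Z=1, U=0, V=1, X=1, Y=3) weight 1/2016
  (W=1, Z=1, U=0, V=1, X=1, Y=4) weight 1/2016
  (W=1, Z=1, U=0, V=2, X=1, Y=2) weight 1/3024
  (W=1, Z=1, U=0, V=2, X=1, Y=3) weight 1/3024
  (W=1, Z=1, U=1, V=0, X=0, Y=2) weight 1/672
  (W=1, Z=1, U=2, V=0, X=2, Y=2) weight 1/1512
  … 422 more
Group by U:
  weight(U=0) = 23/420
  weight(U=1) = 6/35
  weight(U=2) = 23/210
Total weight = 23/420 + 6/35 + 23/210 = 47/140
P(U=0 | obs) = 23/420 / 47/140 = 23/141
P(U=1 | obs) = 6/35 / 47/140 = 24/47
P(U=2 | obs) = 23/210 / 47/140 = 46/141

P(U = 2 | obs) = 46/141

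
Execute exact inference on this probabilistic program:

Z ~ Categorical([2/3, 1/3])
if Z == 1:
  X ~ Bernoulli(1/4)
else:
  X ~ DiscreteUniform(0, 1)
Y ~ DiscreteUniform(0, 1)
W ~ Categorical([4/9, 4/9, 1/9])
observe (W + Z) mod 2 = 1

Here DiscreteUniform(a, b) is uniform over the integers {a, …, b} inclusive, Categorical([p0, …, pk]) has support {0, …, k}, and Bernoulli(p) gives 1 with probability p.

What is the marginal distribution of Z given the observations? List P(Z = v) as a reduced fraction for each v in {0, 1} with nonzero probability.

P(Z=0) = 8/13, P(Z=1) = 5/13

Enumerate traces; 12 have nonzero weight after conditioning:
  (Z=0, X=0, Y=0, W=1) weight 2/27
  (Z=0, X=0, Y=1, W=1) weight 2/27
  (Z=0, X=1, Y=0, W=1) weight 2/27
  (Z=0, X=1, Y=1, W=1) weight 2/27
  (Z=1, X=0, Y=0, W=0) weight 1/18
  (Z=1, X=0, Y=0, W=2) weight 1/72
  (Z=1, X=0, Y=1, W=0) weight 1/18
  (Z=1, X=0, Y=1, W=2) weight 1/72
  … 4 more
Group by Z:
  weight(Z=0) = 8/27
  weight(Z=1) = 5/27
Total weight = 8/27 + 5/27 = 13/27
P(Z=0 | obs) = 8/27 / 13/27 = 8/13
P(Z=1 | obs) = 5/27 / 13/27 = 5/13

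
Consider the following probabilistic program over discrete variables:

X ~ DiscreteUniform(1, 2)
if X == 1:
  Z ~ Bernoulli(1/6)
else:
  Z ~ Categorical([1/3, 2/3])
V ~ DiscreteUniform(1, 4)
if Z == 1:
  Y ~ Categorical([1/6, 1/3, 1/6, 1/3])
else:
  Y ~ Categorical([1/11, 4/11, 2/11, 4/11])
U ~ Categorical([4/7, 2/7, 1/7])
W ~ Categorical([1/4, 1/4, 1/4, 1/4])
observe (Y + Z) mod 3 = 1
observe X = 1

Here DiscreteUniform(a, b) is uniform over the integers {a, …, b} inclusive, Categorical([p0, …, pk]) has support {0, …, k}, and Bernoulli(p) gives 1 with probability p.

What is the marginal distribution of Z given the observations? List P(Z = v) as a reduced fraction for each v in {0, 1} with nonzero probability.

P(Z=0) = 40/51, P(Z=1) = 11/51

Enumerate traces; 144 have nonzero weight after conditioning:
  (X=1, Z=0, V=1, Y=1, U=0, W=0) weight 5/924
  (X=1, Z=0, V=1, Y=1, U=0, W=1) weight 5/924
  (X=1, Z=0, V=1, Y=1, U=0, W=2) weight 5/924
  (X=1, Z=0, V=1, Y=1, U=0, W=3) weight 5/924
  (X=1, Z=0, V=1, Y=1, U=1, W=0) weight 5/1848
  (X=1, Z=0, V=1, Y=1, U=1, W=1) weight 5/1848
  (X=1, Z=0, V=1, Y=1, U=1, W=2) weight 5/1848
  (X=1, Z=0, V=1, Y=1, U=1, W=3) weight 5/1848
  (X=1, Z=1, V=1, Y=0, U=0, W=0) weight 1/2016
  … 135 more
Group by Z:
  weight(Z=0) = 5/33
  weight(Z=1) = 1/24
Total weight = 5/33 + 1/24 = 17/88
P(Z=0 | obs) = 5/33 / 17/88 = 40/51
P(Z=1 | obs) = 1/24 / 17/88 = 11/51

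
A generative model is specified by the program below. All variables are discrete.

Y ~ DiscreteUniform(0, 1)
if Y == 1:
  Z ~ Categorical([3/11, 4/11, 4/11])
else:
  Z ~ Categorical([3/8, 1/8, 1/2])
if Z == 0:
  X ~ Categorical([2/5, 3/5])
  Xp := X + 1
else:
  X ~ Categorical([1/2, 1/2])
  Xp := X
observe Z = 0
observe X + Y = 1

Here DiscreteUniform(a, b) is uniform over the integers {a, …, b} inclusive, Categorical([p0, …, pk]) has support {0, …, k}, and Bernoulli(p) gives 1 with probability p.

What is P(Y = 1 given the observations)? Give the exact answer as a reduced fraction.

Enumerate traces; 2 have nonzero weight after conditioning:
  (Y=0, Z=0, X=1) weight 9/80
  (Y=1, Z=0, X=0) weight 3/55
Group by Y:
  weight(Y=0) = 9/80
  weight(Y=1) = 3/55
Total weight = 9/80 + 3/55 = 147/880
P(Y=0 | obs) = 9/80 / 147/880 = 33/49
P(Y=1 | obs) = 3/55 / 147/880 = 16/49

P(Y = 1 | obs) = 16/49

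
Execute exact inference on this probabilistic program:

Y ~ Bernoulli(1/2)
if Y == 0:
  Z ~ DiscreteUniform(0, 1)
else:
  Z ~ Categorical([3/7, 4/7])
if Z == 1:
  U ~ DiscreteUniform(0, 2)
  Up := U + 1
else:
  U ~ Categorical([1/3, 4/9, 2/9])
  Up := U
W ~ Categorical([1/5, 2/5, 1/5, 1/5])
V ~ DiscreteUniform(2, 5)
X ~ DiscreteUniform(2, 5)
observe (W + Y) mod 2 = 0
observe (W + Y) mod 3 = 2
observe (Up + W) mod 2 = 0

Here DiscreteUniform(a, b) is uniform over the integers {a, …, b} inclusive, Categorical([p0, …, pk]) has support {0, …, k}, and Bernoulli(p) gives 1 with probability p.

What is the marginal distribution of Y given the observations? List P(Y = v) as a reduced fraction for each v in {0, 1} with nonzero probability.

P(Y=0) = 7/25, P(Y=1) = 18/25

Enumerate traces; 96 have nonzero weight after conditioning:
  (Y=0, Z=0, U=0, W=2, V=2, X=2) weight 1/960
  (Y=0, Z=0, U=0, W=2, V=2, X=3) weight 1/960
  (Y=0, Z=0, U=0, W=2, V=2, X=4) weight 1/960
  (Y=0, Z=0, U=0, W=2, V=2, X=5) weight 1/960
  (Y=0, Z=0, U=0, W=2, V=3, X=2) weight 1/960
  (Y=0, Z=0, U=0, W=2, V=3, X=3) weight 1/960
  (Y=0, Z=0, U=0, W=2, V=3, X=4) weight 1/960
  (Y=0, Z=0, U=0, W=2, V=3, X=5) weight 1/960
  (Y=1, Z=0, U=1, W=1, V=2, X=2) weight 1/420
  … 87 more
Group by Y:
  weight(Y=0) = 2/45
  weight(Y=1) = 4/35
Total weight = 2/45 + 4/35 = 10/63
P(Y=0 | obs) = 2/45 / 10/63 = 7/25
P(Y=1 | obs) = 4/35 / 10/63 = 18/25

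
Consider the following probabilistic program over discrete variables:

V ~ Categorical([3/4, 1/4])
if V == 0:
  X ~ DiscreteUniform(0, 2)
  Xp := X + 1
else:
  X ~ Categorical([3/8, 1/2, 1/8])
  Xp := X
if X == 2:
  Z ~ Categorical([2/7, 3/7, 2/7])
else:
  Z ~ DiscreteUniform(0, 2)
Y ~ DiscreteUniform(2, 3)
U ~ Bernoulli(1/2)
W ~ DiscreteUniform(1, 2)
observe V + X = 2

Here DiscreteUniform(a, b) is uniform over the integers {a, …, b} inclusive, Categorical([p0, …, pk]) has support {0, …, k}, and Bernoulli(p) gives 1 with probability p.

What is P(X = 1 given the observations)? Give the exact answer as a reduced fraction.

Enumerate traces; 48 have nonzero weight after conditioning:
  (V=0, X=2, Z=0, Y=2, U=0, W=1) weight 1/112
  (V=0, X=2, Z=0, Y=2, U=0, W=2) weight 1/112
  (V=0, X=2, Z=0, Y=2, U=1, W=1) weight 1/112
  (V=0, X=2, Z=0, Y=2, U=1, W=2) weight 1/112
  (V=0, X=2, Z=0, Y=3, U=0, W=1) weight 1/112
  (V=0, X=2, Z=0, Y=3, U=0, W=2) weight 1/112
  (V=0, X=2, Z=0, Y=3, U=1, W=1) weight 1/112
  (V=0, X=2, Z=0, Y=3, U=1, W=2) weight 1/112
  (V=1, X=1, Z=0, Y=2, U=0, W=1) weight 1/192
  … 39 more
Group by X:
  weight(X=1) = 1/8
  weight(X=2) = 1/4
Total weight = 1/8 + 1/4 = 3/8
P(X=1 | obs) = 1/8 / 3/8 = 1/3
P(X=2 | obs) = 1/4 / 3/8 = 2/3

P(X = 1 | obs) = 1/3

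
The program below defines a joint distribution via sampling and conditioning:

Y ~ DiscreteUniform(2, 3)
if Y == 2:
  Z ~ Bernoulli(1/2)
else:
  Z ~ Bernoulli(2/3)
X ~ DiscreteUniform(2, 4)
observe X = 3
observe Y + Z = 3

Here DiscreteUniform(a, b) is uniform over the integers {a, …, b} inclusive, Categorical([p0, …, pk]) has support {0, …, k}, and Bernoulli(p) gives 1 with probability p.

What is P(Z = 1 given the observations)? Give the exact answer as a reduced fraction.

P(Z = 1 | obs) = 3/5

Enumerate traces; 2 have nonzero weight after conditioning:
  (Y=2, Z=1, X=3) weight 1/12
  (Y=3, Z=0, X=3) weight 1/18
Group by Z:
  weight(Z=0) = 1/18
  weight(Z=1) = 1/12
Total weight = 1/18 + 1/12 = 5/36
P(Z=0 | obs) = 1/18 / 5/36 = 2/5
P(Z=1 | obs) = 1/12 / 5/36 = 3/5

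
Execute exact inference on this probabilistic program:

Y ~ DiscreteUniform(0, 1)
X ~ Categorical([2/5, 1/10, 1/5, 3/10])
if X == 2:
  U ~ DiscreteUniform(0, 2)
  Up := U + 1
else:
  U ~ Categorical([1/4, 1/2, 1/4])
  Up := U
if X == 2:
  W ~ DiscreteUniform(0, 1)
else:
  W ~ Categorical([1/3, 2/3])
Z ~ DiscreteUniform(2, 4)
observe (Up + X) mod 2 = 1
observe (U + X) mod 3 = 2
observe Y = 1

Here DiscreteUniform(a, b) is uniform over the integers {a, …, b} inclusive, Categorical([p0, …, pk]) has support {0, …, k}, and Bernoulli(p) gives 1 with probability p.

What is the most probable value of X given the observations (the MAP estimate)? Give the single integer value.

argmax_v P(X = v | obs) = 3

Enumerate traces; 12 have nonzero weight after conditioning:
  (Y=1, X=2, U=0, W=0, Z=2) weight 1/180
  (Y=1, X=2, U=0, W=0, Z=3) weight 1/180
  (Y=1, X=2, U=0, W=0, Z=4) weight 1/180
  (Y=1, X=2, U=0, W=1, Z=2) weight 1/180
  (Y=1, X=2, U=0, W=1, Z=3) weight 1/180
  (Y=1, X=2, U=0, W=1, Z=4) weight 1/180
  (Y=1, X=3, U=2, W=0, Z=2) weight 1/240
  (Y=1, X=3, U=2, W=0, Z=3) weight 1/240
  … 4 more
Group by X:
  weight(X=2) = 1/30
  weight(X=3) = 3/80
Total weight = 1/30 + 3/80 = 17/240
P(X=2 | obs) = 1/30 / 17/240 = 8/17
P(X=3 | obs) = 3/80 / 17/240 = 9/17
argmax = 3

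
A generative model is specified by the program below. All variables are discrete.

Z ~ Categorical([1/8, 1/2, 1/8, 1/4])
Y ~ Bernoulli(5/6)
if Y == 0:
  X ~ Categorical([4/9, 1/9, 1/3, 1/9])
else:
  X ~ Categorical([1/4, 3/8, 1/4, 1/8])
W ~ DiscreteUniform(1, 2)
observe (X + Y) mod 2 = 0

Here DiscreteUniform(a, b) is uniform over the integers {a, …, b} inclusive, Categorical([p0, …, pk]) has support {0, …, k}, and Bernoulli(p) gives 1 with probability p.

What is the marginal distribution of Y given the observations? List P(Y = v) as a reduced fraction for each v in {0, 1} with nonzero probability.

Enumerate traces; 32 have nonzero weight after conditioning:
  (Z=0, Y=0, X=0, W=1) weight 1/216
  (Z=0, Y=0, X=0, W=2) weight 1/216
  (Z=0, Y=0, X=2, W=1) weight 1/288
  (Z=0, Y=0, X=2, W=2) weight 1/288
  (Z=0, Y=1, X=1, W=1) weight 5/256
  (Z=0, Y=1, X=1, W=2) weight 5/256
  (Z=0, Y=1, X=3, W=1) weight 5/768
  (Z=0, Y=1, X=3, W=2) weight 5/768
  … 24 more
Group by Y:
  weight(Y=0) = 7/54
  weight(Y=1) = 5/12
Total weight = 7/54 + 5/12 = 59/108
P(Y=0 | obs) = 7/54 / 59/108 = 14/59
P(Y=1 | obs) = 5/12 / 59/108 = 45/59

P(Y=0) = 14/59, P(Y=1) = 45/59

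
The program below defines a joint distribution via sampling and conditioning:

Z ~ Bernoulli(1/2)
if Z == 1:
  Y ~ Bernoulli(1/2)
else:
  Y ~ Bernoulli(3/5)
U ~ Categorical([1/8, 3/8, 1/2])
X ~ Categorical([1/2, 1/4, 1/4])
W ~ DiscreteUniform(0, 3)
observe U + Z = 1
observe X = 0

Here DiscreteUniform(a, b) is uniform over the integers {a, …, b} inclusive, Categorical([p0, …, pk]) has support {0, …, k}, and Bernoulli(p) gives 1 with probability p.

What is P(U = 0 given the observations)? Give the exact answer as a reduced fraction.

Enumerate traces; 16 have nonzero weight after conditioning:
  (Z=0, Y=0, U=1, X=0, W=0) weight 3/320
  (Z=0, Y=0, U=1, X=0, W=1) weight 3/320
  (Z=0, Y=0, U=1, X=0, W=2) weight 3/320
  (Z=0, Y=0, U=1, X=0, W=3) weight 3/320
  (Z=0, Y=1, U=1, X=0, W=0) weight 9/640
  (Z=0, Y=1, U=1, X=0, W=1) weight 9/640
  (Z=0, Y=1, U=1, X=0, W=2) weight 9/640
  (Z=0, Y=1, U=1, X=0, W=3) weight 9/640
  (Z=1, Y=0, U=0, X=0, W=0) weight 1/256
  … 7 more
Group by U:
  weight(U=0) = 1/32
  weight(U=1) = 3/32
Total weight = 1/32 + 3/32 = 1/8
P(U=0 | obs) = 1/32 / 1/8 = 1/4
P(U=1 | obs) = 3/32 / 1/8 = 3/4

P(U = 0 | obs) = 1/4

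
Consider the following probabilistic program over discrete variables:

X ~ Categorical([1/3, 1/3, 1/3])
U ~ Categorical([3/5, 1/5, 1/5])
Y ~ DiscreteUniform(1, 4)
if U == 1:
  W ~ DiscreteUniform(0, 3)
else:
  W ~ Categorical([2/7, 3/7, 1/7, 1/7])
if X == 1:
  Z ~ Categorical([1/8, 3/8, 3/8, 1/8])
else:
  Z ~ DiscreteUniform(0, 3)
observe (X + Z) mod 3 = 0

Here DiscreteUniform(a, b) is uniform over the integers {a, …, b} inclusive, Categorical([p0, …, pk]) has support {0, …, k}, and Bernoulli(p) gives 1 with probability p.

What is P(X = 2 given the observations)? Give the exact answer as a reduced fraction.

P(X = 2 | obs) = 2/9

Enumerate traces; 192 have nonzero weight after conditioning:
  (X=0, U=0, Y=1, W=0, Z=0) weight 1/280
  (X=0, U=0, Y=1, W=0, Z=3) weight 1/280
  (X=0, U=0, Y=1, W=1, Z=0) weight 3/560
  (X=0, U=0, Y=1, W=1, Z=3) weight 3/560
  (X=0, U=0, Y=1, W=2, Z=0) weight 1/560
  (X=0, U=0, Y=1, W=2, Z=3) weight 1/560
  (X=0, U=0, Y=1, W=3, Z=0) weight 1/560
  (X=0, U=0, Y=1, W=3, Z=3) weight 1/560
  (X=1, U=0, Y=1, W=0, Z=2) weight 3/560
  (X=2, U=0, Y=1, W=0, Z=1) weight 1/280
  … 182 more
Group by X:
  weight(X=0) = 1/6
  weight(X=1) = 1/8
  weight(X=2) = 1/12
Total weight = 1/6 + 1/8 + 1/12 = 3/8
P(X=0 | obs) = 1/6 / 3/8 = 4/9
P(X=1 | obs) = 1/8 / 3/8 = 1/3
P(X=2 | obs) = 1/12 / 3/8 = 2/9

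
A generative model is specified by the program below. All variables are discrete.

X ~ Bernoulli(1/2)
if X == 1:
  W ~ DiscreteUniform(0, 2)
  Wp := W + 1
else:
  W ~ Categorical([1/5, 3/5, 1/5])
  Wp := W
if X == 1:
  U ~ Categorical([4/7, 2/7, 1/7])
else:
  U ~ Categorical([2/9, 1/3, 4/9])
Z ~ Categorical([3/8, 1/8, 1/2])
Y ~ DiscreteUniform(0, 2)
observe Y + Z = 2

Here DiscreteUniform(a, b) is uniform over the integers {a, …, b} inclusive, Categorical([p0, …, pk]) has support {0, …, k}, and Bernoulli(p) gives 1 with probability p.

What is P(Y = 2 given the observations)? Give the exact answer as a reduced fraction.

Enumerate traces; 54 have nonzero weight after conditioning:
  (X=0, W=0, U=0, Z=0, Y=2) weight 1/360
  (X=0, W=0, U=0, Z=1, Y=1) weight 1/1080
  (X=0, W=0, U=0, Z=2, Y=0) weight 1/270
  (X=0, W=0, U=1, Z=0, Y=2) weight 1/240
  (X=0, W=0, U=1, Z=1, Y=1) weight 1/720
  (X=0, W=0, U=1, Z=2, Y=0) weight 1/180
  (X=0, W=0, U=2, Z=0, Y=2) weight 1/180
  (X=0, W=0, U=2, Z=1, Y=1) weight 1/540
  … 46 more
Group by Y:
  weight(Y=0) = 1/6
  weight(Y=1) = 1/24
  weight(Y=2) = 1/8
Total weight = 1/6 + 1/24 + 1/8 = 1/3
P(Y=0 | obs) = 1/6 / 1/3 = 1/2
P(Y=1 | obs) = 1/24 / 1/3 = 1/8
P(Y=2 | obs) = 1/8 / 1/3 = 3/8

P(Y = 2 | obs) = 3/8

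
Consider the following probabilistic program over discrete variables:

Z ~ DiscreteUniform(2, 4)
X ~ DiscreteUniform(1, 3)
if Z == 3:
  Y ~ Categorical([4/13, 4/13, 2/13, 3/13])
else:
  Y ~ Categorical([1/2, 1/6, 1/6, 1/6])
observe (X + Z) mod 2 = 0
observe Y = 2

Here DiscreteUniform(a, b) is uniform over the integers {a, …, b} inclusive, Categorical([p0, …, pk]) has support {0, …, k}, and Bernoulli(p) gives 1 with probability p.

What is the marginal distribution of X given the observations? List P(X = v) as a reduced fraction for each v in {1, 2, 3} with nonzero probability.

P(X=1) = 6/25, P(X=2) = 13/25, P(X=3) = 6/25

Enumerate traces; 4 have nonzero weight after conditioning:
  (Z=2, X=2, Y=2) weight 1/54
  (Z=3, X=1, Y=2) weight 2/117
  (Z=3, X=3, Y=2) weight 2/117
  (Z=4, X=2, Y=2) weight 1/54
Group by X:
  weight(X=1) = 2/117
  weight(X=2) = 1/27
  weight(X=3) = 2/117
Total weight = 2/117 + 1/27 + 2/117 = 25/351
P(X=1 | obs) = 2/117 / 25/351 = 6/25
P(X=2 | obs) = 1/27 / 25/351 = 13/25
P(X=3 | obs) = 2/117 / 25/351 = 6/25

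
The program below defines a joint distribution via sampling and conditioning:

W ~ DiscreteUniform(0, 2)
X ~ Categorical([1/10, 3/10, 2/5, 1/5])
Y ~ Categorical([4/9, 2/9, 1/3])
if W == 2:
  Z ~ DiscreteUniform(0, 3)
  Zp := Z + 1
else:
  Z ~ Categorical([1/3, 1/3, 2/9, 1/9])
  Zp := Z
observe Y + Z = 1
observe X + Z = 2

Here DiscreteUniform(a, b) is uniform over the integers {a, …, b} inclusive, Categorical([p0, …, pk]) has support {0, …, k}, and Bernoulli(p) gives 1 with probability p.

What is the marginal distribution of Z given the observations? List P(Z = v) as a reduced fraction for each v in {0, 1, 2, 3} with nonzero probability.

P(Z=0) = 2/5, P(Z=1) = 3/5

Enumerate traces; 6 have nonzero weight after conditioning:
  (W=0, X=1, Y=0, Z=1) weight 2/135
  (W=0, X=2, Y=1, Z=0) weight 4/405
  (W=1, X=1, Y=0, Z=1) weight 2/135
  (W=1, X=2, Y=1, Z=0) weight 4/405
  (W=2, X=1, Y=0, Z=1) weight 1/90
  (W=2, X=2, Y=1, Z=0) weight 1/135
Group by Z:
  weight(Z=0) = 11/405
  weight(Z=1) = 11/270
Total weight = 11/405 + 11/270 = 11/162
P(Z=0 | obs) = 11/405 / 11/162 = 2/5
P(Z=1 | obs) = 11/270 / 11/162 = 3/5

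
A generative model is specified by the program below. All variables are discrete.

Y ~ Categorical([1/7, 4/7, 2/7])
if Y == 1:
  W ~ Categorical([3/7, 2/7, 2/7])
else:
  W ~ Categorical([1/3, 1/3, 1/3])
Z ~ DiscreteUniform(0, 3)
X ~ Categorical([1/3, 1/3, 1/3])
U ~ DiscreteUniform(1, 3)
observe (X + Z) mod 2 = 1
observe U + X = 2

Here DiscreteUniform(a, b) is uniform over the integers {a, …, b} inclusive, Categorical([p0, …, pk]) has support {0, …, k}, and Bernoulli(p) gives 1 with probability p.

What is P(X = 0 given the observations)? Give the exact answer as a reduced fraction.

P(X = 0 | obs) = 1/2

Enumerate traces; 36 have nonzero weight after conditioning:
  (Y=0, W=0, Z=0, X=1, U=1) weight 1/756
  (Y=0, W=0, Z=1, X=0, U=2) weight 1/756
  (Y=0, W=0, Z=2, X=1, U=1) weight 1/756
  (Y=0, W=0, Z=3, X=0, U=2) weight 1/756
  (Y=0, W=1, Z=0, X=1, U=1) weight 1/756
  (Y=0, W=1, Z=1, X=0, U=2) weight 1/756
  (Y=0, W=1, Z=2, X=1, U=1) weight 1/756
  (Y=0, W=1, Z=3, X=0, U=2) weight 1/756
  … 28 more
Group by X:
  weight(X=0) = 1/18
  weight(X=1) = 1/18
Total weight = 1/18 + 1/18 = 1/9
P(X=0 | obs) = 1/18 / 1/9 = 1/2
P(X=1 | obs) = 1/18 / 1/9 = 1/2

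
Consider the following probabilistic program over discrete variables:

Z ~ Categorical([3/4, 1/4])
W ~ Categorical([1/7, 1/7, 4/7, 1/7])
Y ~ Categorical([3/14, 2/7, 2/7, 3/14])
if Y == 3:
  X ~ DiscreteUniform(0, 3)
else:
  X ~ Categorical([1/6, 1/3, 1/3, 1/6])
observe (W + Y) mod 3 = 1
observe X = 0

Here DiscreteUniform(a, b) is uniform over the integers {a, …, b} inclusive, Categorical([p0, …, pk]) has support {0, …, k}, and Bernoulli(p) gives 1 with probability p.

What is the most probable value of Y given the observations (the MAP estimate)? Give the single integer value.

Enumerate traces; 10 have nonzero weight after conditioning:
  (Z=0, W=0, Y=1, X=0) weight 1/196
  (Z=0, W=1, Y=0, X=0) weight 3/784
  (Z=0, W=1, Y=3, X=0) weight 9/1568
  (Z=0, W=2, Y=2, X=0) weight 1/49
  (Z=0, W=3, Y=1, X=0) weight 1/196
  (Z=1, W=0, Y=1, X=0) weight 1/588
  (Z=1, W=1, Y=0, X=0) weight 1/784
  (Z=1, W=1, Y=3, X=0) weight 3/1568
  … 2 more
Group by Y:
  weight(Y=0) = 1/196
  weight(Y=1) = 2/147
  weight(Y=2) = 4/147
  weight(Y=3) = 3/392
Total weight = 1/196 + 2/147 + 4/147 + 3/392 = 3/56
P(Y=0 | obs) = 1/196 / 3/56 = 2/21
P(Y=1 | obs) = 2/147 / 3/56 = 16/63
P(Y=2 | obs) = 4/147 / 3/56 = 32/63
P(Y=3 | obs) = 3/392 / 3/56 = 1/7
argmax = 2

argmax_v P(Y = v | obs) = 2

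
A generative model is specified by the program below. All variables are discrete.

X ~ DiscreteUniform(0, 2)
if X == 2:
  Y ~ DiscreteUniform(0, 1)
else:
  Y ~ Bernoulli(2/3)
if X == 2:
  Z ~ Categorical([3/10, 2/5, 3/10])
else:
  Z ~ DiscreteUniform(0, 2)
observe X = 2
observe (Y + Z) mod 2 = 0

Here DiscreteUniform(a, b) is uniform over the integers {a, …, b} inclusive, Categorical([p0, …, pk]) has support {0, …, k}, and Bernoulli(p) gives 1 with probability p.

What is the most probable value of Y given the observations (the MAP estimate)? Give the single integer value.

argmax_v P(Y = v | obs) = 0

Enumerate traces; 3 have nonzero weight after conditioning:
  (X=2, Y=0, Z=0) weight 1/20
  (X=2, Y=0, Z=2) weight 1/20
  (X=2, Y=1, Z=1) weight 1/15
Group by Y:
  weight(Y=0) = 1/10
  weight(Y=1) = 1/15
Total weight = 1/10 + 1/15 = 1/6
P(Y=0 | obs) = 1/10 / 1/6 = 3/5
P(Y=1 | obs) = 1/15 / 1/6 = 2/5
argmax = 0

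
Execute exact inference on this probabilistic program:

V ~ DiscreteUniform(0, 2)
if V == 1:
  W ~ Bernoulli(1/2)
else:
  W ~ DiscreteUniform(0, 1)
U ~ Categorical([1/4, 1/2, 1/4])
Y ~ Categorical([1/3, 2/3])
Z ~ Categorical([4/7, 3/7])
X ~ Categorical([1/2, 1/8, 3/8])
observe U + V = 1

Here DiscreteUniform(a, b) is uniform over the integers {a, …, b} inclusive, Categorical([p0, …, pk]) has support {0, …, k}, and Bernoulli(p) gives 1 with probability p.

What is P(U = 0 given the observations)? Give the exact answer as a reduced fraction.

P(U = 0 | obs) = 1/3

Enumerate traces; 48 have nonzero weight after conditioning:
  (V=0, W=0, U=1, Y=0, Z=0, X=0) weight 1/126
  (V=0, W=0, U=1, Y=0, Z=0, X=1) weight 1/504
  (V=0, W=0, U=1, Y=0, Z=0, X=2) weight 1/168
  (V=0, W=0, U=1, Y=0, Z=1, X=0) weight 1/168
  (V=0, W=0, U=1, Y=0, Z=1, X=1) weight 1/672
  (V=0, W=0, U=1, Y=0, Z=1, X=2) weight 1/224
  (V=0, W=0, U=1, Y=1, Z=0, X=0) weight 1/63
  (V=0, W=0, U=1, Y=1, Z=0, X=1) weight 1/252
  (V=1, W=0, U=0, Y=0, Z=0, X=0) weight 1/252
  … 39 more
Group by U:
  weight(U=0) = 1/12
  weight(U=1) = 1/6
Total weight = 1/12 + 1/6 = 1/4
P(U=0 | obs) = 1/12 / 1/4 = 1/3
P(U=1 | obs) = 1/6 / 1/4 = 2/3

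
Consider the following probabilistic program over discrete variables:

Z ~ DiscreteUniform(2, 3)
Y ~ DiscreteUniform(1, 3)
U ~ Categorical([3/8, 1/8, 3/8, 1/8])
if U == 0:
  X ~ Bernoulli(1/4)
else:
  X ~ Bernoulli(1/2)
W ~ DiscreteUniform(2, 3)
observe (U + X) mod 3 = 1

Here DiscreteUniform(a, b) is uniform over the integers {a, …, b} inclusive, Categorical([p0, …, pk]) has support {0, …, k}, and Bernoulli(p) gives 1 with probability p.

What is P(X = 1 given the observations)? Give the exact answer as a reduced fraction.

P(X = 1 | obs) = 5/7

Enumerate traces; 36 have nonzero weight after conditioning:
  (Z=2, Y=1, U=0, X=1, W=2) weight 1/128
  (Z=2, Y=1, U=0, X=1, W=3) weight 1/128
  (Z=2, Y=1, U=1, X=0, W=2) weight 1/192
  (Z=2, Y=1, U=1, X=0, W=3) weight 1/192
  (Z=2, Y=1, U=3, X=1, W=2) weight 1/192
  (Z=2, Y=1, U=3, X=1, W=3) weight 1/192
  (Z=2, Y=2, U=0, X=1, W=2) weight 1/128
  (Z=2, Y=2, U=0, X=1, W=3) weight 1/128
  … 28 more
Group by X:
  weight(X=0) = 1/16
  weight(X=1) = 5/32
Total weight = 1/16 + 5/32 = 7/32
P(X=0 | obs) = 1/16 / 7/32 = 2/7
P(X=1 | obs) = 5/32 / 7/32 = 5/7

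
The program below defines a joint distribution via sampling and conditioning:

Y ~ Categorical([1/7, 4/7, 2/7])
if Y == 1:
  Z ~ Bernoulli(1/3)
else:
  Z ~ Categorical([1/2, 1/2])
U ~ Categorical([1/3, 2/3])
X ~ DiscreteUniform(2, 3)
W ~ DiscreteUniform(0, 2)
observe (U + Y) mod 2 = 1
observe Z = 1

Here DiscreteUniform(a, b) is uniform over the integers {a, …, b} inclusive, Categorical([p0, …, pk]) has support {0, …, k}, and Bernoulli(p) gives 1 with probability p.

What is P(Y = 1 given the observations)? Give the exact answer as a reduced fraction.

P(Y = 1 | obs) = 4/13

Enumerate traces; 18 have nonzero weight after conditioning:
  (Y=0, Z=1, U=1, X=2, W=0) weight 1/126
  (Y=0, Z=1, U=1, X=2, W=1) weight 1/126
  (Y=0, Z=1, U=1, X=2, W=2) weight 1/126
  (Y=0, Z=1, U=1, X=3, W=0) weight 1/126
  (Y=0, Z=1, U=1, X=3, W=1) weight 1/126
  (Y=0, Z=1, U=1, X=3, W=2) weight 1/126
  (Y=1, Z=1, U=0, X=2, W=0) weight 2/189
  (Y=1, Z=1, U=0, X=2, W=1) weight 2/189
  (Y=2, Z=1, U=1, X=2, W=0) weight 1/63
  … 9 more
Group by Y:
  weight(Y=0) = 1/21
  weight(Y=1) = 4/63
  weight(Y=2) = 2/21
Total weight = 1/21 + 4/63 + 2/21 = 13/63
P(Y=0 | obs) = 1/21 / 13/63 = 3/13
P(Y=1 | obs) = 4/63 / 13/63 = 4/13
P(Y=2 | obs) = 2/21 / 13/63 = 6/13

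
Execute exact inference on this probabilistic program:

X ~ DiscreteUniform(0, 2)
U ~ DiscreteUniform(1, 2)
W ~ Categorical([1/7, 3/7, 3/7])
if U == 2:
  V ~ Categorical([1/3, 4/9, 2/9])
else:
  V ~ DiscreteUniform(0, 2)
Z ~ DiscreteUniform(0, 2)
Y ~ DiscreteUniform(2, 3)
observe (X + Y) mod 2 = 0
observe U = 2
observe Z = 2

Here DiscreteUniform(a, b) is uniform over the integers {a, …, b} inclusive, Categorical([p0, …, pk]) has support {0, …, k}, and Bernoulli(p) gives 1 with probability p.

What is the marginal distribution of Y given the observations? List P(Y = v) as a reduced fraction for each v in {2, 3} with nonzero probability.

Enumerate traces; 27 have nonzero weight after conditioning:
  (X=0, U=2, W=0, V=0, Z=2, Y=2) weight 1/756
  (X=0, U=2, W=0, V=1, Z=2, Y=2) weight 1/567
  (X=0, U=2, W=0, V=2, Z=2, Y=2) weight 1/1134
  (X=0, U=2, W=1, V=0, Z=2, Y=2) weight 1/252
  (X=0, U=2, W=1, V=1, Z=2, Y=2) weight 1/189
  (X=0, U=2, W=1, V=2, Z=2, Y=2) weight 1/378
  (X=0, U=2, W=2, V=0, Z=2, Y=2) weight 1/252
  (X=0, U=2, W=2, V=1, Z=2, Y=2) weight 1/189
  (X=1, U=2, W=0, V=0, Z=2, Y=3) weight 1/756
  … 18 more
Group by Y:
  weight(Y=2) = 1/18
  weight(Y=3) = 1/36
Total weight = 1/18 + 1/36 = 1/12
P(Y=2 | obs) = 1/18 / 1/12 = 2/3
P(Y=3 | obs) = 1/36 / 1/12 = 1/3

P(Y=2) = 2/3, P(Y=3) = 1/3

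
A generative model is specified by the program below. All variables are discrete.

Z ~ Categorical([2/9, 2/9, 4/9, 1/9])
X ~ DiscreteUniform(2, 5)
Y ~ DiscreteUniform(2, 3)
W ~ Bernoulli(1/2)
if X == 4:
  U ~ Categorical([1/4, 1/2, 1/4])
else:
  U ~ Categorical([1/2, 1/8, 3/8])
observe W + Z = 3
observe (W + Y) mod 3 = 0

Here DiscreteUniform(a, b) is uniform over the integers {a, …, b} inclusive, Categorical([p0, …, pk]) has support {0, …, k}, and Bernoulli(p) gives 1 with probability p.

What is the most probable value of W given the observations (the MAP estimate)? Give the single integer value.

Enumerate traces; 24 have nonzero weight after conditioning:
  (Z=2, X=2, Y=2, W=1, U=0) weight 1/72
  (Z=2, X=2, Y=2, W=1, U=1) weight 1/288
  (Z=2, X=2, Y=2, W=1, U=2) weight 1/96
  (Z=2, X=3, Y=2, W=1, U=0) weight 1/72
  (Z=2, X=3, Y=2, W=1, U=1) weight 1/288
  (Z=2, X=3, Y=2, W=1, U=2) weight 1/96
  (Z=2, X=4, Y=2, W=1, U=0) weight 1/144
  (Z=2, X=4, Y=2, W=1, U=1) weight 1/72
  (Z=3, X=2, Y=3, W=0, U=0) weight 1/288
  … 15 more
Group by W:
  weight(W=0) = 1/36
  weight(W=1) = 1/9
Total weight = 1/36 + 1/9 = 5/36
P(W=0 | obs) = 1/36 / 5/36 = 1/5
P(W=1 | obs) = 1/9 / 5/36 = 4/5
argmax = 1

argmax_v P(W = v | obs) = 1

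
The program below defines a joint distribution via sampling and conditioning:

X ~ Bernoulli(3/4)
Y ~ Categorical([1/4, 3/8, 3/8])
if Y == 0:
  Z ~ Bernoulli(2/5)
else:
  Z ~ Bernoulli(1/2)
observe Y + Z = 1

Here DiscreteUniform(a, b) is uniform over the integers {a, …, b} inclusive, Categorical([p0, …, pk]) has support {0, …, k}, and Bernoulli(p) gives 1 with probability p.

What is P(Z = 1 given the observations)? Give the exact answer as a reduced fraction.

P(Z = 1 | obs) = 8/23

Enumerate traces; 4 have nonzero weight after conditioning:
  (X=0, Y=0, Z=1) weight 1/40
  (X=0, Y=1, Z=0) weight 3/64
  (X=1, Y=0, Z=1) weight 3/40
  (X=1, Y=1, Z=0) weight 9/64
Group by Z:
  weight(Z=0) = 3/16
  weight(Z=1) = 1/10
Total weight = 3/16 + 1/10 = 23/80
P(Z=0 | obs) = 3/16 / 23/80 = 15/23
P(Z=1 | obs) = 1/10 / 23/80 = 8/23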